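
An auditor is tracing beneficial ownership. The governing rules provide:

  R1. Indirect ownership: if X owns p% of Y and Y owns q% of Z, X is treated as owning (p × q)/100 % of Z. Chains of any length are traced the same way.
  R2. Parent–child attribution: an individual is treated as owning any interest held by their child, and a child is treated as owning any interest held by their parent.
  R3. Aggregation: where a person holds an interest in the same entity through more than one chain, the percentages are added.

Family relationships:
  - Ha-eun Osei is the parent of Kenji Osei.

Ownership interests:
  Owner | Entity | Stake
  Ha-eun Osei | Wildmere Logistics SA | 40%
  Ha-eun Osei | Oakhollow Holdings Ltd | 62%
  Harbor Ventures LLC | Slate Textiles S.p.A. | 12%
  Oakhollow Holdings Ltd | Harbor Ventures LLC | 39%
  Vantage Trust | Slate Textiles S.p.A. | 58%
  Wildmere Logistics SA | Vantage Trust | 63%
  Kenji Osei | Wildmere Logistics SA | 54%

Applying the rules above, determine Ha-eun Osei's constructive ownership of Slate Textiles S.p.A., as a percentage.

By parent–child attribution (R2), Ha-eun Osei is treated as also owning Kenji Osei's interest in Wildmere Logistics SA, giving 40% + 54% = 94%.
Chain via Wildmere Logistics SA → Vantage Trust (R1): 94% × 63% × 58% = 34.3476% of Slate Textiles S.p.A.
Chain via Oakhollow Holdings Ltd → Harbor Ventures LLC (R1): 62% × 39% × 12% = 2.9016% of Slate Textiles S.p.A.
Aggregating (R3): 34.3476% + 2.9016% = 37.2492%.

37.2492%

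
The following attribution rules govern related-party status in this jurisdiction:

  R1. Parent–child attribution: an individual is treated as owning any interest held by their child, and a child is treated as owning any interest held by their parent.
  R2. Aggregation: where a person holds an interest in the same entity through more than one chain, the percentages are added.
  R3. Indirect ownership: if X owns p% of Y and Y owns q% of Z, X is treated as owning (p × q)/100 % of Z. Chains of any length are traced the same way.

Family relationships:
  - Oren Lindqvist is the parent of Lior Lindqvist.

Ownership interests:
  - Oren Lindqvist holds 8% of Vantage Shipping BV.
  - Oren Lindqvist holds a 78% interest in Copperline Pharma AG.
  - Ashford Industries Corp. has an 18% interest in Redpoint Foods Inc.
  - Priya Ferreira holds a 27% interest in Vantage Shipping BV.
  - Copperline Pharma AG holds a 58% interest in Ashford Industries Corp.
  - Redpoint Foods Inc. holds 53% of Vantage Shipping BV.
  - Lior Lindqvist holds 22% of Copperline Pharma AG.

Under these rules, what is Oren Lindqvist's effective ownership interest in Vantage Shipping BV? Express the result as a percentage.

13.5332%

By parent–child attribution (R1), Oren Lindqvist is treated as also owning Lior Lindqvist's interest in Copperline Pharma AG, giving 78% + 22% = 100%.
Chain via Copperline Pharma AG → Ashford Industries Corp. → Redpoint Foods Inc. (R3): 100% × 58% × 18% × 53% = 5.5332% of Vantage Shipping BV.
Direct interest in Vantage Shipping BV: 8%.
Aggregating (R2): 5.5332% + 8% = 13.5332%.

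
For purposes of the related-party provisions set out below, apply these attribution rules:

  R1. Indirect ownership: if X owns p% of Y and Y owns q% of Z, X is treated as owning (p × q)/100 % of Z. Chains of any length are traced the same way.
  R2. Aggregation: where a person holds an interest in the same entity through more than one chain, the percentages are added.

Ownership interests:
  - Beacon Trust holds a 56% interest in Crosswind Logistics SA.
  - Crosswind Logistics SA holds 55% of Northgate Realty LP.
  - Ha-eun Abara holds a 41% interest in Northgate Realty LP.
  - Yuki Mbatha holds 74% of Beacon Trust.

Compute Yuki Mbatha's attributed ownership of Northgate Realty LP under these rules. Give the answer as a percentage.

22.792%

Chain via Beacon Trust → Crosswind Logistics SA (R1): 74% × 56% × 55% = 22.792% of Northgate Realty LP.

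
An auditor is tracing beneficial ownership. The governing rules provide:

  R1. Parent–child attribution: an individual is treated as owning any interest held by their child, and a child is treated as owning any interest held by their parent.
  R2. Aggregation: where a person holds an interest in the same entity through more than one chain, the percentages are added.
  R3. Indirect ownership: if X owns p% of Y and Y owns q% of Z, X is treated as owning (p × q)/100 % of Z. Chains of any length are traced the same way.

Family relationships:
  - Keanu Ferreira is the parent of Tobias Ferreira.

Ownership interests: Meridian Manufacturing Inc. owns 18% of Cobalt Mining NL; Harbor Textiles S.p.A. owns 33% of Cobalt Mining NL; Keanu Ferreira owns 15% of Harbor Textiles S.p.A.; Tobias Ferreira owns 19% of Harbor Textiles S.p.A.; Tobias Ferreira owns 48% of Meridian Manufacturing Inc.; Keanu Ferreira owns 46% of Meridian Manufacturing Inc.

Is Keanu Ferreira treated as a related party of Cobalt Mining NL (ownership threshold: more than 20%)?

By parent–child attribution (R1), Keanu Ferreira is treated as also owning Tobias Ferreira's interest in Harbor Textiles S.p.A, giving 15% + 19% = 34%.
By parent–child attribution (R1), Keanu Ferreira is treated as also owning Tobias Ferreira's interest in Meridian Manufacturing Inc, giving 46% + 48% = 94%.
Chain via Harbor Textiles S.p.A. (R3): 34% × 33% = 11.22% of Cobalt Mining NL.
Chain via Meridian Manufacturing Inc. (R3): 94% × 18% = 16.92% of Cobalt Mining NL.
Aggregating (R2): 11.22% + 16.92% = 28.14%.
28.14% exceeds the 20% threshold, so Keanu is a related party to Cobalt Mining NL.

Yes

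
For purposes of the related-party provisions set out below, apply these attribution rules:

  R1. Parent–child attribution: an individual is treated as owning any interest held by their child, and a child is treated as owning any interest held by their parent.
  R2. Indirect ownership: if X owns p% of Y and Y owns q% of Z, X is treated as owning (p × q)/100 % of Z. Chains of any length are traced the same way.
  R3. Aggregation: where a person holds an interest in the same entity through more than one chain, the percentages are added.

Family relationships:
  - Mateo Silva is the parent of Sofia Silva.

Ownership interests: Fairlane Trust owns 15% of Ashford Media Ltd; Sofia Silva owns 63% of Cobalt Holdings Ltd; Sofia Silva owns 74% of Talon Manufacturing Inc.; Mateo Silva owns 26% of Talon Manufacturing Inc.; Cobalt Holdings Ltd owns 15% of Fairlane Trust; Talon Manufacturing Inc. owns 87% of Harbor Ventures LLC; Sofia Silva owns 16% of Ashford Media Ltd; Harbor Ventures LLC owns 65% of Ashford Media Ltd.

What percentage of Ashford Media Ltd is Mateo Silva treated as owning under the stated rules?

73.9675%

By parent–child attribution (R1), Mateo Silva is treated as also owning Sofia Silva's interest in Talon Manufacturing Inc, giving 26% + 74% = 100%.
By parent–child attribution (R1), Mateo Silva is treated as owning Sofia Silva's 63% interest in Cobalt Holdings Ltd.
By parent–child attribution (R1), Mateo Silva is treated as owning Sofia Silva's 16% interest in Ashford Media Ltd.
Chain via Talon Manufacturing Inc. → Harbor Ventures LLC (R2): 100% × 87% × 65% = 56.55% of Ashford Media Ltd.
Chain via Cobalt Holdings Ltd → Fairlane Trust (R2): 63% × 15% × 15% = 1.4175% of Ashford Media Ltd.
Direct interest in Ashford Media Ltd: 16%.
Aggregating (R3): 56.55% + 1.4175% + 16% = 73.9675%.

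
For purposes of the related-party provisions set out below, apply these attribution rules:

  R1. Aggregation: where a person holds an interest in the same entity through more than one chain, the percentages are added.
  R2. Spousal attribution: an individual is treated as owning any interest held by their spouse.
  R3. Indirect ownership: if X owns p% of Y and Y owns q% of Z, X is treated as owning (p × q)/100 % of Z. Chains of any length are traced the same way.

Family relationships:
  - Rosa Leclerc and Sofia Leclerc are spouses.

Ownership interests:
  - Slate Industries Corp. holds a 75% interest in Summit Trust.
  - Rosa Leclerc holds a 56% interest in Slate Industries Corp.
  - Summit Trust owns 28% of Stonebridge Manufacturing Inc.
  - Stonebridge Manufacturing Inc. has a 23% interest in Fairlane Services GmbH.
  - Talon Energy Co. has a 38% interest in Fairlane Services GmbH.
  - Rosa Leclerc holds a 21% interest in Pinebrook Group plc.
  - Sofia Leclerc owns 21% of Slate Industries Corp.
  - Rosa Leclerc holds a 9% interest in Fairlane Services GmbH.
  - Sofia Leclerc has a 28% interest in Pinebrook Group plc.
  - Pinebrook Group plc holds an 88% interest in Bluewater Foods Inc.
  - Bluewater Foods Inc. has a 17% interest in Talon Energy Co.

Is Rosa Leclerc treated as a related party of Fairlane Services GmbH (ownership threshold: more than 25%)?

No

By spousal attribution (R2), Rosa Leclerc is treated as also owning Sofia Leclerc's interest in Pinebrook Group plc, giving 21% + 28% = 49%.
By spousal attribution (R2), Rosa Leclerc is treated as also owning Sofia Leclerc's interest in Slate Industries Corp, giving 56% + 21% = 77%.
Chain via Pinebrook Group plc → Bluewater Foods Inc. → Talon Energy Co. (R3): 49% × 88% × 17% × 38% = 2.785552% of Fairlane Services GmbH.
Chain via Slate Industries Corp. → Summit Trust → Stonebridge Manufacturing Inc. (R3): 77% × 75% × 28% × 23% = 3.7191% of Fairlane Services GmbH.
Direct interest in Fairlane Services GmbH: 9%.
Aggregating (R1): 2.785552% + 3.7191% + 9% = 15.504652%.
15.504652% does not exceed the 25% threshold, so Rosa is not a related party to Fairlane Services GmbH.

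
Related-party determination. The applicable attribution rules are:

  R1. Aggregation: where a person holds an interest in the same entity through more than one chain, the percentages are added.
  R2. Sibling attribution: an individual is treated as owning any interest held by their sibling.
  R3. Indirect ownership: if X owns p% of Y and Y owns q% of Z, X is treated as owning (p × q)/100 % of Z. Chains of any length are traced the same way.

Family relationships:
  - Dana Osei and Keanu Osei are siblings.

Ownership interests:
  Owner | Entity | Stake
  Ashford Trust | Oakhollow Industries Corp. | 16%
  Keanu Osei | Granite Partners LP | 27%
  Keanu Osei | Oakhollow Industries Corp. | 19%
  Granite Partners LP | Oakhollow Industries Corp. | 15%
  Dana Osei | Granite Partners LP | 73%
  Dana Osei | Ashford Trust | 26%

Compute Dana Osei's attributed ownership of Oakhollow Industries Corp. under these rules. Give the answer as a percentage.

38.16%

By sibling attribution (R2), Dana Osei is treated as also owning Keanu Osei's interest in Granite Partners LP, giving 73% + 27% = 100%.
By sibling attribution (R2), Dana Osei is treated as owning Keanu Osei's 19% interest in Oakhollow Industries Corp.
Chain via Ashford Trust (R3): 26% × 16% = 4.16% of Oakhollow Industries Corp.
Chain via Granite Partners LP (R3): 100% × 15% = 15% of Oakhollow Industries Corp.
Direct interest in Oakhollow Industries Corp: 19%.
Aggregating (R1): 4.16% + 15% + 19% = 38.16%.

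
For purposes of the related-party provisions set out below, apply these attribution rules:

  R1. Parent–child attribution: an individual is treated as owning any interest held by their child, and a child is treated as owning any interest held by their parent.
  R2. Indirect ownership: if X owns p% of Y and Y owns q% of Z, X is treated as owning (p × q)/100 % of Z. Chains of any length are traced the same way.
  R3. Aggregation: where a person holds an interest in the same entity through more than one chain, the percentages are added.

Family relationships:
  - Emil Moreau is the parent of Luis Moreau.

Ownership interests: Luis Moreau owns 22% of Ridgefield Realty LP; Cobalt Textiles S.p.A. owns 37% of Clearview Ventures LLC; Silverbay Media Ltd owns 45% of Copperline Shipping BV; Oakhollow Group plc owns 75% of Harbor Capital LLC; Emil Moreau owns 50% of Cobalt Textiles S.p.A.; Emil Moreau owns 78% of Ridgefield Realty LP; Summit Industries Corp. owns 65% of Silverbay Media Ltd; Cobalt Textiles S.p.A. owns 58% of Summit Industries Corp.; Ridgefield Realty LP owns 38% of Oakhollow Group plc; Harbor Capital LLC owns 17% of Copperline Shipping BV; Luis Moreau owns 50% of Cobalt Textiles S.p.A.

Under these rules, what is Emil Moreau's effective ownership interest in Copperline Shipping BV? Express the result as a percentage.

By parent–child attribution (R1), Emil Moreau is treated as also owning Luis Moreau's interest in Ridgefield Realty LP, giving 78% + 22% = 100%.
By parent–child attribution (R1), Emil Moreau is treated as also owning Luis Moreau's interest in Cobalt Textiles S.p.A, giving 50% + 50% = 100%.
Chain via Ridgefield Realty LP → Oakhollow Group plc → Harbor Capital LLC (R2): 100% × 38% × 75% × 17% = 4.845% of Copperline Shipping BV.
Chain via Cobalt Textiles S.p.A. → Summit Industries Corp. → Silverbay Media Ltd (R2): 100% × 58% × 65% × 45% = 16.965% of Copperline Shipping BV.
Aggregating (R3): 4.845% + 16.965% = 21.81%.

21.81%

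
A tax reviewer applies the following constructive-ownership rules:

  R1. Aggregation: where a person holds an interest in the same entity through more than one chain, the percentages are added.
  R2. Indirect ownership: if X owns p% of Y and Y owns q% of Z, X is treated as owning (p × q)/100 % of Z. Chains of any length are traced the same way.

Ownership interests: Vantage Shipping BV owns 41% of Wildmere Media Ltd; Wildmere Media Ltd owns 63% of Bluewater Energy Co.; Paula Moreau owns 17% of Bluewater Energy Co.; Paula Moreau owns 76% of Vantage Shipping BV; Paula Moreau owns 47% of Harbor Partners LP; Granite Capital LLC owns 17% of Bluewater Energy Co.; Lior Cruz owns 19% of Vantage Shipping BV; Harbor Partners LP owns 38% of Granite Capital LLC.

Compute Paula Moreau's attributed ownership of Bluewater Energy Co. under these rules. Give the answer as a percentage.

Chain via Vantage Shipping BV → Wildmere Media Ltd (R2): 76% × 41% × 63% = 19.6308% of Bluewater Energy Co.
Chain via Harbor Partners LP → Granite Capital LLC (R2): 47% × 38% × 17% = 3.0362% of Bluewater Energy Co.
Direct interest in Bluewater Energy Co: 17%.
Aggregating (R1): 19.6308% + 3.0362% + 17% = 39.667%.

39.667%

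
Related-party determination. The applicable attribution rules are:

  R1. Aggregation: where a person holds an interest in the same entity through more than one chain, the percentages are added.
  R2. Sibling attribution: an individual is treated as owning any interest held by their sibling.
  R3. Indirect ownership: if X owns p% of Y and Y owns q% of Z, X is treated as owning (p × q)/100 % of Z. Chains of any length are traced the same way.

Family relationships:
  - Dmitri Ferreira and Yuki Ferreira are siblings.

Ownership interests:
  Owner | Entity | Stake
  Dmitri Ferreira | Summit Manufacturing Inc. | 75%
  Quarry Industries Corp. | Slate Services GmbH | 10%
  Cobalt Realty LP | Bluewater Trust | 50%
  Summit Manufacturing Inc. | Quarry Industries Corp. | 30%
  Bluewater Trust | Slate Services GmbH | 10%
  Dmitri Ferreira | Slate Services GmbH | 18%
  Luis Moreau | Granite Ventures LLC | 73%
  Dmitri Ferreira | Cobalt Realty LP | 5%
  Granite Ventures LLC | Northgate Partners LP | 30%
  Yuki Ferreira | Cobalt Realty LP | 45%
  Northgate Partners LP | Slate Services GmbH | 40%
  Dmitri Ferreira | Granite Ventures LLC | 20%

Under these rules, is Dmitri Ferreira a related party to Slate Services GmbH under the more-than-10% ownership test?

Yes

By sibling attribution (R2), Dmitri Ferreira is treated as also owning Yuki Ferreira's interest in Cobalt Realty LP, giving 5% + 45% = 50%.
Chain via Cobalt Realty LP → Bluewater Trust (R3): 50% × 50% × 10% = 2.5% of Slate Services GmbH.
Chain via Summit Manufacturing Inc. → Quarry Industries Corp. (R3): 75% × 30% × 10% = 2.25% of Slate Services GmbH.
Chain via Granite Ventures LLC → Northgate Partners LP (R3): 20% × 30% × 40% = 2.4% of Slate Services GmbH.
Direct interest in Slate Services GmbH: 18%.
Aggregating (R1): 2.5% + 2.25% + 2.4% + 18% = 25.15%.
25.15% exceeds the 10% threshold, so Dmitri is a related party to Slate Services GmbH.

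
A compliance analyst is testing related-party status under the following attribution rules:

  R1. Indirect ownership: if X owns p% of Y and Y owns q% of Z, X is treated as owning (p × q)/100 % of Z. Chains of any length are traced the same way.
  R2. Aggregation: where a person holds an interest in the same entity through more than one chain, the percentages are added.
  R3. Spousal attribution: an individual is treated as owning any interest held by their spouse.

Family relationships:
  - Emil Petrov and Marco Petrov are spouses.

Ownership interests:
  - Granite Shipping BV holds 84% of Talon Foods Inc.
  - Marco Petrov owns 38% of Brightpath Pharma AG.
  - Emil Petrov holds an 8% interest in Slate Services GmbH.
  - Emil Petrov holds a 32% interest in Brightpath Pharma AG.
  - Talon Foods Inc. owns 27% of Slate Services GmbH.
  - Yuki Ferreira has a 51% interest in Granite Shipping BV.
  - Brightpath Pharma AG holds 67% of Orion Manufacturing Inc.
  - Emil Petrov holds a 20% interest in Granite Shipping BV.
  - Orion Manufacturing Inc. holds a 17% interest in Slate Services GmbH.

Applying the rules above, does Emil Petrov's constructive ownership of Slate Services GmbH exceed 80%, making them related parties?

By spousal attribution (R3), Emil Petrov is treated as also owning Marco Petrov's interest in Brightpath Pharma AG, giving 32% + 38% = 70%.
Chain via Brightpath Pharma AG → Orion Manufacturing Inc. (R1): 70% × 67% × 17% = 7.973% of Slate Services GmbH.
Chain via Granite Shipping BV → Talon Foods Inc. (R1): 20% × 84% × 27% = 4.536% of Slate Services GmbH.
Direct interest in Slate Services GmbH: 8%.
Aggregating (R2): 7.973% + 4.536% + 8% = 20.509%.
20.509% does not exceed the 80% threshold, so Emil is not a related party to Slate Services GmbH.

No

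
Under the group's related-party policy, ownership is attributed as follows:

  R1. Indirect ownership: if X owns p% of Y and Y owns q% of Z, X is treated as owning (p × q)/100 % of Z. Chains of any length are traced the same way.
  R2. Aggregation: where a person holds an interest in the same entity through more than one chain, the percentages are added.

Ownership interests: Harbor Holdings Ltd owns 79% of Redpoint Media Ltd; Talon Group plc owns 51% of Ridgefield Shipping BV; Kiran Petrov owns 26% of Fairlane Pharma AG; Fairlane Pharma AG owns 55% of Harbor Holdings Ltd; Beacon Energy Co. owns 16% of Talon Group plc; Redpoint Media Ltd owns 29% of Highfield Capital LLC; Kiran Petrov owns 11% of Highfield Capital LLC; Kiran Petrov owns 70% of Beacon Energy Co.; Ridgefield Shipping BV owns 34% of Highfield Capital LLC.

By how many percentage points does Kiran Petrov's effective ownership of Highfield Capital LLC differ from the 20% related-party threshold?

Chain via Fairlane Pharma AG → Harbor Holdings Ltd → Redpoint Media Ltd (R1): 26% × 55% × 79% × 29% = 3.27613% of Highfield Capital LLC.
Chain via Beacon Energy Co. → Talon Group plc → Ridgefield Shipping BV (R1): 70% × 16% × 51% × 34% = 1.94208% of Highfield Capital LLC.
Direct interest in Highfield Capital LLC: 11%.
Aggregating (R2): 3.27613% + 1.94208% + 11% = 16.21821%.
16.21821% falls short of the 20% threshold by 3.78179 percentage points.

3.78179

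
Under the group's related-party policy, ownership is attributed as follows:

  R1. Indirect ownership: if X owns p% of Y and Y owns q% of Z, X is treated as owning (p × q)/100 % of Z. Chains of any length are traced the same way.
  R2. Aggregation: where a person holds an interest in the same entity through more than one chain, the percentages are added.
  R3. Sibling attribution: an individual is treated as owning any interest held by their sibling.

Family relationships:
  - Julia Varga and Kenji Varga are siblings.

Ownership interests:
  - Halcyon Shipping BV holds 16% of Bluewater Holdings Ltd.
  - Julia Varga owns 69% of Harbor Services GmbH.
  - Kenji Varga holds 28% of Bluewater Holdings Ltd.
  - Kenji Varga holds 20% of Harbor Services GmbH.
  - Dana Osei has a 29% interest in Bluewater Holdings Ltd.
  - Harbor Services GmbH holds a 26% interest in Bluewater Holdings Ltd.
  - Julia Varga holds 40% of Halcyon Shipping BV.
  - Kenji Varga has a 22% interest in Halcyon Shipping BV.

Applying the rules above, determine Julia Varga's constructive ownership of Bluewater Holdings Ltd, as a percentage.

By sibling attribution (R3), Julia Varga is treated as also owning Kenji Varga's interest in Halcyon Shipping BV, giving 40% + 22% = 62%.
By sibling attribution (R3), Julia Varga is treated as also owning Kenji Varga's interest in Harbor Services GmbH, giving 69% + 20% = 89%.
By sibling attribution (R3), Julia Varga is treated as owning Kenji Varga's 28% interest in Bluewater Holdings Ltd.
Chain via Halcyon Shipping BV (R1): 62% × 16% = 9.92% of Bluewater Holdings Ltd.
Chain via Harbor Services GmbH (R1): 89% × 26% = 23.14% of Bluewater Holdings Ltd.
Direct interest in Bluewater Holdings Ltd: 28%.
Aggregating (R2): 9.92% + 23.14% + 28% = 61.06%.

61.06%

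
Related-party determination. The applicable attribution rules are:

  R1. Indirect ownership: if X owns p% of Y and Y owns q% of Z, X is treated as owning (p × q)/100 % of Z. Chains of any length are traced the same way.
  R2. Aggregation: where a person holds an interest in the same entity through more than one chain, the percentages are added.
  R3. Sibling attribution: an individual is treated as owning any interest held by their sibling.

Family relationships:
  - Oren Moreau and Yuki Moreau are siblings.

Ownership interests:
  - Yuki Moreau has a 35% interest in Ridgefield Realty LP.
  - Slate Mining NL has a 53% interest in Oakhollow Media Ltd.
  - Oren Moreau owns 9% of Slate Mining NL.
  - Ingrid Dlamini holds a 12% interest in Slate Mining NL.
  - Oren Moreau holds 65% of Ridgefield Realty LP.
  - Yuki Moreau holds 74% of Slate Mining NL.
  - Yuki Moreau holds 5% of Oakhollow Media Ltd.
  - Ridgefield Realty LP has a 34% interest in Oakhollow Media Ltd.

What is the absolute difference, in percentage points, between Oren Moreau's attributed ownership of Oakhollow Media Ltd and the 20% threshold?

By sibling attribution (R3), Oren Moreau is treated as also owning Yuki Moreau's interest in Slate Mining NL, giving 9% + 74% = 83%.
By sibling attribution (R3), Oren Moreau is treated as also owning Yuki Moreau's interest in Ridgefield Realty LP, giving 65% + 35% = 100%.
By sibling attribution (R3), Oren Moreau is treated as owning Yuki Moreau's 5% interest in Oakhollow Media Ltd.
Chain via Slate Mining NL (R1): 83% × 53% = 43.99% of Oakhollow Media Ltd.
Chain via Ridgefield Realty LP (R1): 100% × 34% = 34% of Oakhollow Media Ltd.
Direct interest in Oakhollow Media Ltd: 5%.
Aggregating (R2): 43.99% + 34% + 5% = 82.99%.
82.99% exceeds the 20% threshold by 62.99 percentage points.

62.99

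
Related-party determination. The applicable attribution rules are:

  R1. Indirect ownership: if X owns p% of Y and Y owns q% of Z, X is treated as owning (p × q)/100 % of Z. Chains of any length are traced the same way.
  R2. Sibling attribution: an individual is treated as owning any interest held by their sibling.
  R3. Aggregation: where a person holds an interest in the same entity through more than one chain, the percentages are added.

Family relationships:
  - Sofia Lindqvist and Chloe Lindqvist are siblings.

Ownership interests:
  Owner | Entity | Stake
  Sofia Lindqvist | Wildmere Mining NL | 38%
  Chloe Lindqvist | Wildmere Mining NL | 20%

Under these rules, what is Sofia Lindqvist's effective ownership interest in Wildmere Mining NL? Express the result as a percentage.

By sibling attribution (R2), Sofia Lindqvist is treated as also owning Chloe Lindqvist's interest in Wildmere Mining NL, giving 38% + 20% = 58%.
Direct interest in Wildmere Mining NL: 58%.

58%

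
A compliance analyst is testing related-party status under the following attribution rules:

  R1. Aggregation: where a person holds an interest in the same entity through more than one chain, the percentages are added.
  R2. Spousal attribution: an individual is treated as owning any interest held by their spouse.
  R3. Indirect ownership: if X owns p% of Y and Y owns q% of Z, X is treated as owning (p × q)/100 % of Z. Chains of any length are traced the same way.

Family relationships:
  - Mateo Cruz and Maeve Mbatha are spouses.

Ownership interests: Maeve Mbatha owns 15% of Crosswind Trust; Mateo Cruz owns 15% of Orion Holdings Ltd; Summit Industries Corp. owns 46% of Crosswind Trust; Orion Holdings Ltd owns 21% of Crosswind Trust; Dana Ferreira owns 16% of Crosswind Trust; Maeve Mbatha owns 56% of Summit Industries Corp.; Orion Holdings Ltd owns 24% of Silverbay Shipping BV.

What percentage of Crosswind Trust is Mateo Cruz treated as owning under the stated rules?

By spousal attribution (R2), Mateo Cruz is treated as owning Maeve Mbatha's 56% interest in Summit Industries Corp.
By spousal attribution (R2), Mateo Cruz is treated as owning Maeve Mbatha's 15% interest in Crosswind Trust.
Chain via Orion Holdings Ltd (R3): 15% × 21% = 3.15% of Crosswind Trust.
Chain via Summit Industries Corp. (R3): 56% × 46% = 25.76% of Crosswind Trust.
Direct interest in Crosswind Trust: 15%.
Aggregating (R1): 3.15% + 25.76% + 15% = 43.91%.

43.91%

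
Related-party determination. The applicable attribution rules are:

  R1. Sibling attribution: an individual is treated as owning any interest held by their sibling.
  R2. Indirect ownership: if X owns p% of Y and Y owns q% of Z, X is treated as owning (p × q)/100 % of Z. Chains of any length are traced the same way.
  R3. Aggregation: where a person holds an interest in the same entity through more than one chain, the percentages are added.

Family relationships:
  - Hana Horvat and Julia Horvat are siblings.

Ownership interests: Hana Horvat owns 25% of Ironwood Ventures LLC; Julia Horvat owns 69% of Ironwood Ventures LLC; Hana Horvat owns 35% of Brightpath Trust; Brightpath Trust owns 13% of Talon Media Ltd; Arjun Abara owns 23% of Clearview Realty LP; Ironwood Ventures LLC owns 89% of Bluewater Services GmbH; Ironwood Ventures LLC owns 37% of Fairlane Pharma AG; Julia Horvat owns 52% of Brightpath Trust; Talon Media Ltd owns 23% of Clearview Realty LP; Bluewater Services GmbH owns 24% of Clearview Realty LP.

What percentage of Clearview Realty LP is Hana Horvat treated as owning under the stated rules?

22.6797%

By sibling attribution (R1), Hana Horvat is treated as also owning Julia Horvat's interest in Ironwood Ventures LLC, giving 25% + 69% = 94%.
By sibling attribution (R1), Hana Horvat is treated as also owning Julia Horvat's interest in Brightpath Trust, giving 35% + 52% = 87%.
Chain via Ironwood Ventures LLC → Bluewater Services GmbH (R2): 94% × 89% × 24% = 20.0784% of Clearview Realty LP.
Chain via Brightpath Trust → Talon Media Ltd (R2): 87% × 13% × 23% = 2.6013% of Clearview Realty LP.
Aggregating (R3): 20.0784% + 2.6013% = 22.6797%.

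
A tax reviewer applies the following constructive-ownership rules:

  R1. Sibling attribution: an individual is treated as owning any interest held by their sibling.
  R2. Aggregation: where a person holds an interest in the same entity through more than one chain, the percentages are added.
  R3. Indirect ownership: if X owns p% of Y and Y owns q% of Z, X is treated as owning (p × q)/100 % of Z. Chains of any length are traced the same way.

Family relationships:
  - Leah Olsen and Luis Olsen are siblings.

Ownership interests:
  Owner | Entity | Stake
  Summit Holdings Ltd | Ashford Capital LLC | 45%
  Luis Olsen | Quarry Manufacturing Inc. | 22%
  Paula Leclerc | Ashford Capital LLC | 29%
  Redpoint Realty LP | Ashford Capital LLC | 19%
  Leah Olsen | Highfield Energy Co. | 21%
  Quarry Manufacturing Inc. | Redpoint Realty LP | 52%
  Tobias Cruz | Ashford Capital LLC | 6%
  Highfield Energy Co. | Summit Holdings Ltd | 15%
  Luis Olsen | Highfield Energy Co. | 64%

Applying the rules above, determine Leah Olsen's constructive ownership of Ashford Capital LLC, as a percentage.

7.9111%

By sibling attribution (R1), Leah Olsen is treated as also owning Luis Olsen's interest in Highfield Energy Co, giving 21% + 64% = 85%.
By sibling attribution (R1), Leah Olsen is treated as owning Luis Olsen's 22% interest in Quarry Manufacturing Inc.
Chain via Highfield Energy Co. → Summit Holdings Ltd (R3): 85% × 15% × 45% = 5.7375% of Ashford Capital LLC.
Chain via Quarry Manufacturing Inc. → Redpoint Realty LP (R3): 22% × 52% × 19% = 2.1736% of Ashford Capital LLC.
Aggregating (R2): 5.7375% + 2.1736% = 7.9111%.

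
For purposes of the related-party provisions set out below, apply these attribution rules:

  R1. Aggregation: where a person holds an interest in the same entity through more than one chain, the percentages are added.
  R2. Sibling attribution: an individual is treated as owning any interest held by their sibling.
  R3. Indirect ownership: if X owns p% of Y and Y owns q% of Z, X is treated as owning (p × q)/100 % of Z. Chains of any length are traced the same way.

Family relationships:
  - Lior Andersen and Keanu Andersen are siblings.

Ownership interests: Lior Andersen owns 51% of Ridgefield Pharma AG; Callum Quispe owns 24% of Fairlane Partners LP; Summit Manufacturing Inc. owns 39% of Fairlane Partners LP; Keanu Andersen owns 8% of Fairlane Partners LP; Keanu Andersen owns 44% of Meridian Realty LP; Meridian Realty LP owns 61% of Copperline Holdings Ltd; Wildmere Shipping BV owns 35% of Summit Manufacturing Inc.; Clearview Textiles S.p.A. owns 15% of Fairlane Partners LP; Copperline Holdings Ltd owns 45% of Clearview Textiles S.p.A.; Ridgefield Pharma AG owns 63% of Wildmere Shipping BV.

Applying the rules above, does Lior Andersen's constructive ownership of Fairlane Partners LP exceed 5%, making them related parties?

By sibling attribution (R2), Lior Andersen is treated as owning Keanu Andersen's 44% interest in Meridian Realty LP.
By sibling attribution (R2), Lior Andersen is treated as owning Keanu Andersen's 8% interest in Fairlane Partners LP.
Chain via Ridgefield Pharma AG → Wildmere Shipping BV → Summit Manufacturing Inc. (R3): 51% × 63% × 35% × 39% = 4.385745% of Fairlane Partners LP.
Chain via Meridian Realty LP → Copperline Holdings Ltd → Clearview Textiles S.p.A. (R3): 44% × 61% × 45% × 15% = 1.8117% of Fairlane Partners LP.
Direct interest in Fairlane Partners LP: 8%.
Aggregating (R1): 4.385745% + 1.8117% + 8% = 14.197445%.
14.197445% exceeds the 5% threshold, so Lior is a related party to Fairlane Partners LP.

Yes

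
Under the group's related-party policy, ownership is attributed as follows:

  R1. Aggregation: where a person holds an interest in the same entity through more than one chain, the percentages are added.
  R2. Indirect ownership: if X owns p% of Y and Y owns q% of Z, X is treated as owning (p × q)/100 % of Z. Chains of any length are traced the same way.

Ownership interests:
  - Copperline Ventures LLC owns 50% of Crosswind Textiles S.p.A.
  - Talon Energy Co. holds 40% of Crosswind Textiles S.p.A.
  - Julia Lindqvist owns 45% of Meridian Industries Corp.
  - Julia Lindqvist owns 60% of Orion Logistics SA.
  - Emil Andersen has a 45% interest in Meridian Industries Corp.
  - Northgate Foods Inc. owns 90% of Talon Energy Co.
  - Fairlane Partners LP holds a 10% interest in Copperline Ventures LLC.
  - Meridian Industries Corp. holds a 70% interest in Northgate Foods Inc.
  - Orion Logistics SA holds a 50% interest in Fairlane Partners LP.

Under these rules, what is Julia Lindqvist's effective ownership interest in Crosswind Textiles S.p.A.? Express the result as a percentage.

Chain via Meridian Industries Corp. → Northgate Foods Inc. → Talon Energy Co. (R2): 45% × 70% × 90% × 40% = 11.34% of Crosswind Textiles S.p.A.
Chain via Orion Logistics SA → Fairlane Partners LP → Copperline Ventures LLC (R2): 60% × 50% × 10% × 50% = 1.5% of Crosswind Textiles S.p.A.
Aggregating (R1): 11.34% + 1.5% = 12.84%.

12.84%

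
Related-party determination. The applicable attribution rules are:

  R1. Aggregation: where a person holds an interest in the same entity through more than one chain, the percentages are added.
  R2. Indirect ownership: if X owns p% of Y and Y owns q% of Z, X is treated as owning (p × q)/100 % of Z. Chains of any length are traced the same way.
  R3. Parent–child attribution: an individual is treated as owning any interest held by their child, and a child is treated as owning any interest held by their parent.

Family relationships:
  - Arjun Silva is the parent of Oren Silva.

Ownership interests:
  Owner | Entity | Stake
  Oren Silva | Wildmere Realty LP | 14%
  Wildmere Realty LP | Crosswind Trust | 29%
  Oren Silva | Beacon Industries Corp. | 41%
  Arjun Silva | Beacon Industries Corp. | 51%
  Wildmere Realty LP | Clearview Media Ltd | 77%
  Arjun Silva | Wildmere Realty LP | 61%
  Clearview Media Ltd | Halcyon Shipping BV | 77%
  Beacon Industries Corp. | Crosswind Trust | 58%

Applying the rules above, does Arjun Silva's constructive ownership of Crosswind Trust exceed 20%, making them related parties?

Yes

By parent–child attribution (R3), Arjun Silva is treated as also owning Oren Silva's interest in Wildmere Realty LP, giving 61% + 14% = 75%.
By parent–child attribution (R3), Arjun Silva is treated as also owning Oren Silva's interest in Beacon Industries Corp, giving 51% + 41% = 92%.
Chain via Wildmere Realty LP (R2): 75% × 29% = 21.75% of Crosswind Trust.
Chain via Beacon Industries Corp. (R2): 92% × 58% = 53.36% of Crosswind Trust.
Aggregating (R1): 21.75% + 53.36% = 75.11%.
75.11% exceeds the 20% threshold, so Arjun is a related party to Crosswind Trust.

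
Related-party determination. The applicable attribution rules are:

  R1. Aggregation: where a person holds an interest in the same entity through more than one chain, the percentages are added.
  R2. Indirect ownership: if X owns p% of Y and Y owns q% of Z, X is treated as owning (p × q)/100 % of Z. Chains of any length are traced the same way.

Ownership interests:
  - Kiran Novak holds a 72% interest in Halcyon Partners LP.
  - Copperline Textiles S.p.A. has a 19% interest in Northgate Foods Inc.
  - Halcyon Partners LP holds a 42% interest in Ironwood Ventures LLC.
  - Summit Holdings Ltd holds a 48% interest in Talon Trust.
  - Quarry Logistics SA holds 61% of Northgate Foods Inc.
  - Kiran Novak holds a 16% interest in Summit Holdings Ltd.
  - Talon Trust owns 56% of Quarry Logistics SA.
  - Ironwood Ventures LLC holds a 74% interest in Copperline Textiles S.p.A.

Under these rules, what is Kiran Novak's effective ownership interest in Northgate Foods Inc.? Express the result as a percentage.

6.875232%

Chain via Summit Holdings Ltd → Talon Trust → Quarry Logistics SA (R2): 16% × 48% × 56% × 61% = 2.623488% of Northgate Foods Inc.
Chain via Halcyon Partners LP → Ironwood Ventures LLC → Copperline Textiles S.p.A. (R2): 72% × 42% × 74% × 19% = 4.251744% of Northgate Foods Inc.
Aggregating (R1): 2.623488% + 4.251744% = 6.875232%.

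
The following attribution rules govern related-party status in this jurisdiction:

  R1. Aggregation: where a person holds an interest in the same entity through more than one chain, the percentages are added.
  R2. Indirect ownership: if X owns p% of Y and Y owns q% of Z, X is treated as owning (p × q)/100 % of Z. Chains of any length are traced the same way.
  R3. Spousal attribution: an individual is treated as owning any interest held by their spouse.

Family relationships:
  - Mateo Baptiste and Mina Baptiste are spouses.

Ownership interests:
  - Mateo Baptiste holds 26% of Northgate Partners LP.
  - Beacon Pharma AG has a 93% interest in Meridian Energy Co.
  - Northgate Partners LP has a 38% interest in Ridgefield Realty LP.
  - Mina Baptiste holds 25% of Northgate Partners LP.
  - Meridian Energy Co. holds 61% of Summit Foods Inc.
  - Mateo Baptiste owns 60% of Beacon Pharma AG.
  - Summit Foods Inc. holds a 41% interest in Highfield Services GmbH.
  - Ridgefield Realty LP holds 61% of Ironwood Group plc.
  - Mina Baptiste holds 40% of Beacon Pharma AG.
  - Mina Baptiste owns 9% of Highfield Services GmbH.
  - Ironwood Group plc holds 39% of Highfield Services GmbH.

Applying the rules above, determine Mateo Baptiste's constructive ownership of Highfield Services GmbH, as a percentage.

36.869802%

By spousal attribution (R3), Mateo Baptiste is treated as also owning Mina Baptiste's interest in Beacon Pharma AG, giving 60% + 40% = 100%.
By spousal attribution (R3), Mateo Baptiste is treated as also owning Mina Baptiste's interest in Northgate Partners LP, giving 26% + 25% = 51%.
By spousal attribution (R3), Mateo Baptiste is treated as owning Mina Baptiste's 9% interest in Highfield Services GmbH.
Chain via Beacon Pharma AG → Meridian Energy Co. → Summit Foods Inc. (R2): 100% × 93% × 61% × 41% = 23.2593% of Highfield Services GmbH.
Chain via Northgate Partners LP → Ridgefield Realty LP → Ironwood Group plc (R2): 51% × 38% × 61% × 39% = 4.610502% of Highfield Services GmbH.
Direct interest in Highfield Services GmbH: 9%.
Aggregating (R1): 23.2593% + 4.610502% + 9% = 36.869802%.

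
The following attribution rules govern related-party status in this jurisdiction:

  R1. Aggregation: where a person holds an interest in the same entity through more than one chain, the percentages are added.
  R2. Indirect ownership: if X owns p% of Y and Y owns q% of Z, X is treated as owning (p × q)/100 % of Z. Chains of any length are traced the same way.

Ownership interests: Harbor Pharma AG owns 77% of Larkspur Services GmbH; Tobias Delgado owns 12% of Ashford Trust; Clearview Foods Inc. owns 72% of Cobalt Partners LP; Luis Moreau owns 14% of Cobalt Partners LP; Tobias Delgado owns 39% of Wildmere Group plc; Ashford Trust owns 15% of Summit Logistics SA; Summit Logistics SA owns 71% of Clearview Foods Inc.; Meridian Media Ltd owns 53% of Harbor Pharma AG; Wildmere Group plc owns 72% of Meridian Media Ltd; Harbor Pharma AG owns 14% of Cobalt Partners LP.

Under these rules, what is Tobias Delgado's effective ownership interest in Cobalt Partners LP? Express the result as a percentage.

3.003696%

Chain via Ashford Trust → Summit Logistics SA → Clearview Foods Inc. (R2): 12% × 15% × 71% × 72% = 0.92016% of Cobalt Partners LP.
Chain via Wildmere Group plc → Meridian Media Ltd → Harbor Pharma AG (R2): 39% × 72% × 53% × 14% = 2.083536% of Cobalt Partners LP.
Aggregating (R1): 0.92016% + 2.083536% = 3.003696%.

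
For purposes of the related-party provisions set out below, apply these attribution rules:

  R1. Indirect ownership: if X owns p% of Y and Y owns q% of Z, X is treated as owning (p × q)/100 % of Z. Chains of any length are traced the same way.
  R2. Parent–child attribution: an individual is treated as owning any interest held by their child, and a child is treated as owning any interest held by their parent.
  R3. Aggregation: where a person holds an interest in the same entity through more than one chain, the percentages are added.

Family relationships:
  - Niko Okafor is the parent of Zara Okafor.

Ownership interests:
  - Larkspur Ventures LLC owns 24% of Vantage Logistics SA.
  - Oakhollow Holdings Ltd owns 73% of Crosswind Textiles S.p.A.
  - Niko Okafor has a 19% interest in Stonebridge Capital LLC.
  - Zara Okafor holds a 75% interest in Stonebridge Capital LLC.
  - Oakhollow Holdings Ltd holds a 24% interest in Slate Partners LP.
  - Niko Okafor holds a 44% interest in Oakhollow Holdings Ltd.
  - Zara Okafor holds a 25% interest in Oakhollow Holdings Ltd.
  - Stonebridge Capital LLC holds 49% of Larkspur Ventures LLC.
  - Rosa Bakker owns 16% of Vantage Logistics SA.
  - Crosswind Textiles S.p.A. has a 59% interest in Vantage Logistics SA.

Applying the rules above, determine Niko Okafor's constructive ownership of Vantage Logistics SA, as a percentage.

By parent–child attribution (R2), Niko Okafor is treated as also owning Zara Okafor's interest in Stonebridge Capital LLC, giving 19% + 75% = 94%.
By parent–child attribution (R2), Niko Okafor is treated as also owning Zara Okafor's interest in Oakhollow Holdings Ltd, giving 44% + 25% = 69%.
Chain via Stonebridge Capital LLC → Larkspur Ventures LLC (R1): 94% × 49% × 24% = 11.0544% of Vantage Logistics SA.
Chain via Oakhollow Holdings Ltd → Crosswind Textiles S.p.A. (R1): 69% × 73% × 59% = 29.7183% of Vantage Logistics SA.
Aggregating (R3): 11.0544% + 29.7183% = 40.7727%.

40.7727%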